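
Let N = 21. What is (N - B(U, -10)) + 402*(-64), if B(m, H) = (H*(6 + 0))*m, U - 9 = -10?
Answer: -25767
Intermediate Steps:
U = -1 (U = 9 - 10 = -1)
B(m, H) = 6*H*m (B(m, H) = (H*6)*m = (6*H)*m = 6*H*m)
(N - B(U, -10)) + 402*(-64) = (21 - 6*(-10)*(-1)) + 402*(-64) = (21 - 1*60) - 25728 = (21 - 60) - 25728 = -39 - 25728 = -25767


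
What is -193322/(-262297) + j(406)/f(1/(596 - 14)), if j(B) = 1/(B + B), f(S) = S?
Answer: 22116737/15213226 ≈ 1.4538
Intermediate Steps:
j(B) = 1/(2*B)
-193322/(-262297) + j(406)/f(1/(596 - 14)) = -193322/(-262297) + ((½)/406)/(1/(596 - 14)) = -193322*(-1/262297) + ((½)*(1/406))/(1/582) = 193322/262297 + 1/(812*(1/582)) = 193322/262297 + (1/812)*582 = 193322/262297 + 291/406 = 22116737/15213226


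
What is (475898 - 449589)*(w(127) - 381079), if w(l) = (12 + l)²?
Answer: -9517491222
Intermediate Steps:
(475898 - 449589)*(w(127) - 381079) = (475898 - 449589)*((12 + 127)² - 381079) = 26309*(139² - 381079) = 26309*(19321 - 381079) = 26309*(-361758) = -9517491222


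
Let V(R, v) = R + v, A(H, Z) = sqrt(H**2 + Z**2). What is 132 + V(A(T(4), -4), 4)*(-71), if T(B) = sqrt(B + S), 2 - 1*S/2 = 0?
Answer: -152 - 142*sqrt(6) ≈ -499.83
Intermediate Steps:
S = 4 (S = 4 - 2*0 = 4 + 0 = 4)
T(B) = sqrt(4 + B) (T(B) = sqrt(B + 4) = sqrt(4 + B))
132 + V(A(T(4), -4), 4)*(-71) = 132 + (sqrt((sqrt(4 + 4))**2 + (-4)**2) + 4)*(-71) = 132 + (sqrt((sqrt(8))**2 + 16) + 4)*(-71) = 132 + (sqrt((2*sqrt(2))**2 + 16) + 4)*(-71) = 132 + (sqrt(8 + 16) + 4)*(-71) = 132 + (sqrt(24) + 4)*(-71) = 132 + (2*sqrt(6) + 4)*(-71) = 132 + (4 + 2*sqrt(6))*(-71) = 132 + (-284 - 142*sqrt(6)) = -152 - 142*sqrt(6)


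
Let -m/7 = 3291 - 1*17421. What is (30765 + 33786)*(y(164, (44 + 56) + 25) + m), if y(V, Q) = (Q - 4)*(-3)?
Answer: 6361307397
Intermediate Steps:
y(V, Q) = 12 - 3*Q (y(V, Q) = (-4 + Q)*(-3) = 12 - 3*Q)
m = 98910 (m = -7*(3291 - 1*17421) = -7*(3291 - 17421) = -7*(-14130) = 98910)
(30765 + 33786)*(y(164, (44 + 56) + 25) + m) = (30765 + 33786)*((12 - 3*((44 + 56) + 25)) + 98910) = 64551*((12 - 3*(100 + 25)) + 98910) = 64551*((12 - 3*125) + 98910) = 64551*((12 - 375) + 98910) = 64551*(-363 + 98910) = 64551*98547 = 6361307397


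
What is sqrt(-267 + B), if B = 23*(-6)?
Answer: 9*I*sqrt(5) ≈ 20.125*I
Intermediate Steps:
B = -138
sqrt(-267 + B) = sqrt(-267 - 138) = sqrt(-405) = 9*I*sqrt(5)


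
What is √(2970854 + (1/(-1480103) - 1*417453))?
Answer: 7*√114158123640498594/1480103 ≈ 1597.9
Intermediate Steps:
√(2970854 + (1/(-1480103) - 1*417453)) = √(2970854 + (-1/1480103 - 417453)) = √(2970854 - 617873437660/1480103) = √(3779296480302/1480103) = 7*√114158123640498594/1480103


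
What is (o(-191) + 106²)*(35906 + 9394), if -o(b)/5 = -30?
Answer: 515785800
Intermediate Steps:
o(b) = 150 (o(b) = -5*(-30) = 150)
(o(-191) + 106²)*(35906 + 9394) = (150 + 106²)*(35906 + 9394) = (150 + 11236)*45300 = 11386*45300 = 515785800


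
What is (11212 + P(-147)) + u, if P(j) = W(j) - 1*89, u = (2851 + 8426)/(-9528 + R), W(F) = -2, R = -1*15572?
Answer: 279125823/25100 ≈ 11121.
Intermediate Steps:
R = -15572
u = -11277/25100 (u = (2851 + 8426)/(-9528 - 15572) = 11277/(-25100) = 11277*(-1/25100) = -11277/25100 ≈ -0.44928)
P(j) = -91 (P(j) = -2 - 1*89 = -2 - 89 = -91)
(11212 + P(-147)) + u = (11212 - 91) - 11277/25100 = 11121 - 11277/25100 = 279125823/25100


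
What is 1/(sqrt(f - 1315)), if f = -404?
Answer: -I*sqrt(191)/573 ≈ -0.024119*I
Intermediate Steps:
1/(sqrt(f - 1315)) = 1/(sqrt(-404 - 1315)) = 1/(sqrt(-1719)) = 1/(3*I*sqrt(191)) = -I*sqrt(191)/573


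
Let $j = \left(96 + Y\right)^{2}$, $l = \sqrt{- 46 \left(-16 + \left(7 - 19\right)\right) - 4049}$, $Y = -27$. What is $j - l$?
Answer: $4761 - i \sqrt{2761} \approx 4761.0 - 52.545 i$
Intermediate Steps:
$l = i \sqrt{2761}$ ($l = \sqrt{- 46 \left(-16 + \left(7 - 19\right)\right) - 4049} = \sqrt{- 46 \left(-16 - 12\right) - 4049} = \sqrt{\left(-46\right) \left(-28\right) - 4049} = \sqrt{1288 - 4049} = \sqrt{-2761} = i \sqrt{2761} \approx 52.545 i$)
$j = 4761$ ($j = \left(96 - 27\right)^{2} = 69^{2} = 4761$)
$j - l = 4761 - i \sqrt{2761}$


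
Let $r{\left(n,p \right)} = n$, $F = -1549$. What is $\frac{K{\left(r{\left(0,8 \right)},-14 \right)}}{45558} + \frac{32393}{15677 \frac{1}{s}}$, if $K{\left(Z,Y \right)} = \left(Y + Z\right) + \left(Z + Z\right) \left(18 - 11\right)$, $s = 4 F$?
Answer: $- \frac{4571905500551}{357106383} \approx -12803.0$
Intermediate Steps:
$s = -6196$ ($s = 4 \left(-1549\right) = -6196$)
$K{\left(Z,Y \right)} = Y + 15 Z$ ($K{\left(Z,Y \right)} = \left(Y + Z\right) + 2 Z 7 = \left(Y + Z\right) + 14 Z = Y + 15 Z$)
$\frac{K{\left(r{\left(0,8 \right)},-14 \right)}}{45558} + \frac{32393}{15677 \frac{1}{s}} = \frac{-14 + 15 \cdot 0}{45558} + \frac{32393}{15677 \frac{1}{-6196}} = \left(-14 + 0\right) \frac{1}{45558} + \frac{32393}{15677 \left(- \frac{1}{6196}\right)} = \left(-14\right) \frac{1}{45558} + \frac{32393}{- \frac{15677}{6196}} = - \frac{7}{22779} + 32393 \left(- \frac{6196}{15677}\right) = - \frac{7}{22779} - \frac{200707028}{15677} = - \frac{4571905500551}{357106383}$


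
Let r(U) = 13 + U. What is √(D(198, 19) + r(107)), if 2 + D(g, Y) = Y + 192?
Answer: √329 ≈ 18.138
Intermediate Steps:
D(g, Y) = 190 + Y (D(g, Y) = -2 + (Y + 192) = -2 + (192 + Y) = 190 + Y)
√(D(198, 19) + r(107)) = √((190 + 19) + (13 + 107)) = √(209 + 120) = √329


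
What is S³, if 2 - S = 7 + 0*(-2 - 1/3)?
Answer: -125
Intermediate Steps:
S = -5 (S = 2 - (7 + 0*(-2 - 1/3)) = 2 - (7 + 0*(-2 - 1*⅓)) = 2 - (7 + 0*(-2 - ⅓)) = 2 - (7 + 0*(-7/3)) = 2 - (7 + 0) = 2 - 1*7 = 2 - 7 = -5)
S³ = (-5)³ = -125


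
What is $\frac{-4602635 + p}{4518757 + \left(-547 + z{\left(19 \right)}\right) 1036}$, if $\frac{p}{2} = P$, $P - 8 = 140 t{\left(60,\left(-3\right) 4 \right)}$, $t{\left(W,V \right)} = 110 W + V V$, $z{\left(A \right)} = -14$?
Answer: $- \frac{2714299}{3937561} \approx -0.68933$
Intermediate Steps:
$t{\left(W,V \right)} = V^{2} + 110 W$ ($t{\left(W,V \right)} = 110 W + V^{2} = V^{2} + 110 W$)
$P = 944168$ ($P = 8 + 140 \left(\left(\left(-3\right) 4\right)^{2} + 110 \cdot 60\right) = 8 + 140 \left(\left(-12\right)^{2} + 6600\right) = 8 + 140 \left(144 + 6600\right) = 8 + 140 \cdot 6744 = 8 + 944160 = 944168$)
$p = 1888336$ ($p = 2 \cdot 944168 = 1888336$)
$\frac{-4602635 + p}{4518757 + \left(-547 + z{\left(19 \right)}\right) 1036} = \frac{-4602635 + 1888336}{4518757 + \left(-547 - 14\right) 1036} = - \frac{2714299}{4518757 - 581196} = - \frac{2714299}{3937561}$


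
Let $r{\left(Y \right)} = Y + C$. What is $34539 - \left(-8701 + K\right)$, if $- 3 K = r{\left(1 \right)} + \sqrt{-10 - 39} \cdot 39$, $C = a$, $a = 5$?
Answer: $43242 + 91 i \approx 43242.0 + 91.0 i$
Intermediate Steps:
$C = 5$
$r{\left(Y \right)} = 5 + Y$ ($r{\left(Y \right)} = Y + 5 = 5 + Y$)
$K = -2 - 91 i$ ($K = - \frac{\left(5 + 1\right) + \sqrt{-10 - 39} \cdot 39}{3} = - \frac{6 + \sqrt{-49} \cdot 39}{3} = - \frac{6 + 7 i 39}{3} = - \frac{6 + 273 i}{3} = -2 - 91 i \approx -2.0 - 91.0 i$)
$34539 - \left(-8701 + K\right) = 34539 + \left(8701 - \left(-2 - 91 i\right)\right) = 34539 + \left(8701 + \left(2 + 91 i\right)\right) = 34539 + \left(8703 + 91 i\right) = 43242 + 91 i$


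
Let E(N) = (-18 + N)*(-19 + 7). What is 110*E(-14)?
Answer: 42240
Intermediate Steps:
E(N) = 216 - 12*N (E(N) = (-18 + N)*(-12) = 216 - 12*N)
110*E(-14) = 110*(216 - 12*(-14)) = 110*(216 + 168) = 110*384 = 42240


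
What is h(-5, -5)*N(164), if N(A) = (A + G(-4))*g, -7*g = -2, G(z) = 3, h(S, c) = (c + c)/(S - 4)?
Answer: 3340/63 ≈ 53.016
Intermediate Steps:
h(S, c) = 2*c/(-4 + S) (h(S, c) = (2*c)/(-4 + S) = 2*c/(-4 + S))
g = 2/7 (g = -⅐*(-2) = 2/7 ≈ 0.28571)
N(A) = 6/7 + 2*A/7 (N(A) = (A + 3)*(2/7) = (3 + A)*(2/7) = 6/7 + 2*A/7)
h(-5, -5)*N(164) = (2*(-5)/(-4 - 5))*(6/7 + (2/7)*164) = (2*(-5)/(-9))*(6/7 + 328/7) = (2*(-5)*(-⅑))*(334/7) = (10/9)*(334/7) = 3340/63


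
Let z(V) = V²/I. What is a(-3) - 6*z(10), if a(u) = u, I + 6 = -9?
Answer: 37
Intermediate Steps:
I = -15 (I = -6 - 9 = -15)
z(V) = -V²/15 (z(V) = V²/(-15) = -V²/15)
a(-3) - 6*z(10) = -3 - (-2)*10²/5 = -3 - (-2)*100/5 = -3 - 6*(-20/3) = -3 + 40 = 37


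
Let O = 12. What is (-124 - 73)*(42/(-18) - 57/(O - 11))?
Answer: 35066/3 ≈ 11689.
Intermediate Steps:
(-124 - 73)*(42/(-18) - 57/(O - 11)) = (-124 - 73)*(42/(-18) - 57/(12 - 11)) = -197*(42*(-1/18) - 57/1) = -197*(-7/3 - 57*1) = -197*(-7/3 - 57) = -197*(-178/3) = 35066/3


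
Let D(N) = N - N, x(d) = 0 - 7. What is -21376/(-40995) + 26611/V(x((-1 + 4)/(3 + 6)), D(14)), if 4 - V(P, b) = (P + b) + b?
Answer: 1091153081/450945 ≈ 2419.7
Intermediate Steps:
x(d) = -7
D(N) = 0
V(P, b) = 4 - P - 2*b (V(P, b) = 4 - ((P + b) + b) = 4 - (P + 2*b) = 4 + (-P - 2*b) = 4 - P - 2*b)
-21376/(-40995) + 26611/V(x((-1 + 4)/(3 + 6)), D(14)) = -21376/(-40995) + 26611/(4 - 1*(-7) - 2*0) = -21376*(-1/40995) + 26611/(4 + 7 + 0) = 21376/40995 + 26611/11 = 1091153081/450945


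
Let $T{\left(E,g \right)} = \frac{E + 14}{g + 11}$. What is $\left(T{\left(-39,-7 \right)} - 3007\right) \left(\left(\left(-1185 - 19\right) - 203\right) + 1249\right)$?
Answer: $\frac{952187}{2} \approx 4.7609 \cdot 10^{5}$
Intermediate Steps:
$T{\left(E,g \right)} = \frac{14 + E}{11 + g}$
$\left(T{\left(-39,-7 \right)} - 3007\right) \left(\left(\left(-1185 - 19\right) - 203\right) + 1249\right) = \left(\frac{14 - 39}{11 - 7} - 3007\right) \left(\left(\left(-1185 - 19\right) - 203\right) + 1249\right) = \left(\frac{1}{4} \left(-25\right) - 3007\right) \left(\left(-1204 - 203\right) + 1249\right) = \left(\frac{1}{4} \left(-25\right) - 3007\right) \left(-1407 + 1249\right) = \left(- \frac{25}{4} - 3007\right) \left(-158\right) = \left(- \frac{12053}{4}\right) \left(-158\right) = \frac{952187}{2}$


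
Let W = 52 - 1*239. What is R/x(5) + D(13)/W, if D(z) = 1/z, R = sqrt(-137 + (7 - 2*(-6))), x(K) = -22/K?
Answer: -1/2431 - 5*I*sqrt(118)/22 ≈ -0.00041135 - 2.4688*I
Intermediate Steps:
W = -187 (W = 52 - 239 = -187)
R = I*sqrt(118) (R = sqrt(-137 + (7 + 12)) = sqrt(-137 + 19) = sqrt(-118) = I*sqrt(118) ≈ 10.863*I)
R/x(5) + D(13)/W = (I*sqrt(118))/((-22/5)) + 1/(13*(-187)) = (I*sqrt(118))/((-22*1/5)) + (1/13)*(-1/187) = (I*sqrt(118))/(-22/5) - 1/2431 = (I*sqrt(118))*(-5/22) - 1/2431 = -5*I*sqrt(118)/22 - 1/2431 = -1/2431 - 5*I*sqrt(118)/22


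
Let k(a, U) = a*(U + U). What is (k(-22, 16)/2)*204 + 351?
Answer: -71457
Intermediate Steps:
k(a, U) = 2*U*a (k(a, U) = a*(2*U) = 2*U*a)
(k(-22, 16)/2)*204 + 351 = ((2*16*(-22))/2)*204 + 351 = -704*1/2*204 + 351 = -352*204 + 351 = -71808 + 351 = -71457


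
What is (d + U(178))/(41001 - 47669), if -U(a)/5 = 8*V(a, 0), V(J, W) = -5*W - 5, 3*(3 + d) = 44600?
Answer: -45191/20004 ≈ -2.2591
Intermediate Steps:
d = 44591/3 (d = -3 + (⅓)*44600 = -3 + 44600/3 = 44591/3 ≈ 14864.)
V(J, W) = -5 - 5*W
U(a) = 200 (U(a) = -40*(-5 - 5*0) = -40*(-5 + 0) = -40*(-5) = -5*(-40) = 200)
(d + U(178))/(41001 - 47669) = (44591/3 + 200)/(41001 - 47669) = (45191/3)/(-6668) = (45191/3)*(-1/6668) = -45191/20004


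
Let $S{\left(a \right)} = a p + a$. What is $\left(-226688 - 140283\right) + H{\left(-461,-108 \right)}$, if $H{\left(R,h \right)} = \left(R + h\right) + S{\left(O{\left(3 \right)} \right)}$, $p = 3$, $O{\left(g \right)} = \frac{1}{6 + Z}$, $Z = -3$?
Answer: $- \frac{1102616}{3} \approx -3.6754 \cdot 10^{5}$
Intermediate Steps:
$O{\left(g \right)} = \frac{1}{3}$ ($O{\left(g \right)} = \frac{1}{6 - 3} = \frac{1}{3}$)
$S{\left(a \right)} = 4 a$ ($S{\left(a \right)} = a 3 + a = 3 a + a = 4 a$)
$H{\left(R,h \right)} = \frac{4}{3} + R + h$ ($H{\left(R,h \right)} = \left(R + h\right) + 4 \cdot \frac{1}{3} = \left(R + h\right) + \frac{4}{3} = \frac{4}{3} + R + h$)
$\left(-226688 - 140283\right) + H{\left(-461,-108 \right)} = \left(-226688 - 140283\right) - \frac{1703}{3} = -366971 - \frac{1703}{3} = - \frac{1102616}{3}$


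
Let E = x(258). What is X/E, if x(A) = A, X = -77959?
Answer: -1813/6 ≈ -302.17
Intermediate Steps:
E = 258
X/E = -77959/258 = -77959*1/258 = -1813/6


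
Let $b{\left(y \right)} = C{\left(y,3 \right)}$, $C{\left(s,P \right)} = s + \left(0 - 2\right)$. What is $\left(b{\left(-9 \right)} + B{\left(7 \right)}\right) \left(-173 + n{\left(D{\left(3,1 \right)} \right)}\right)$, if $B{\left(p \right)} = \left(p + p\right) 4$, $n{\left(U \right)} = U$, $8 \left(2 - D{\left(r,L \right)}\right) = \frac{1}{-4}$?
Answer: $- \frac{246195}{32} \approx -7693.6$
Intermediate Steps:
$C{\left(s,P \right)} = -2 + s$ ($C{\left(s,P \right)} = s - 2 = -2 + s$)
$D{\left(r,L \right)} = \frac{65}{32}$ ($D{\left(r,L \right)} = 2 - \frac{1}{8 \left(-4\right)} = 2 - - \frac{1}{32} = 2 + \frac{1}{32} = \frac{65}{32}$)
$b{\left(y \right)} = -2 + y$
$B{\left(p \right)} = 8 p$ ($B{\left(p \right)} = 2 p 4 = 8 p$)
$\left(b{\left(-9 \right)} + B{\left(7 \right)}\right) \left(-173 + n{\left(D{\left(3,1 \right)} \right)}\right) = \left(\left(-2 - 9\right) + 8 \cdot 7\right) \left(-173 + \frac{65}{32}\right) = \left(-11 + 56\right) \left(- \frac{5471}{32}\right) = 45 \left(- \frac{5471}{32}\right) = - \frac{246195}{32}$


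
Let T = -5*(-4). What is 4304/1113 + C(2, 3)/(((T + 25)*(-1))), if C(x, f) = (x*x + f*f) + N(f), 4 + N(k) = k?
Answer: 20036/5565 ≈ 3.6004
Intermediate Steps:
N(k) = -4 + k
T = 20
C(x, f) = -4 + f + f**2 + x**2 (C(x, f) = (x*x + f*f) + (-4 + f) = (x**2 + f**2) + (-4 + f) = (f**2 + x**2) + (-4 + f) = -4 + f + f**2 + x**2)
4304/1113 + C(2, 3)/(((T + 25)*(-1))) = 4304/1113 + (-4 + 3 + 3**2 + 2**2)/(((20 + 25)*(-1))) = 4304*(1/1113) + (-4 + 3 + 9 + 4)/((45*(-1))) = 4304/1113 + 12/(-45) = 4304/1113 + 12*(-1/45) = 4304/1113 - 4/15 = 20036/5565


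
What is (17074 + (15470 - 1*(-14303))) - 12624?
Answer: 34223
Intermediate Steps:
(17074 + (15470 - 1*(-14303))) - 12624 = (17074 + (15470 + 14303)) - 12624 = (17074 + 29773) - 12624 = 46847 - 12624 = 34223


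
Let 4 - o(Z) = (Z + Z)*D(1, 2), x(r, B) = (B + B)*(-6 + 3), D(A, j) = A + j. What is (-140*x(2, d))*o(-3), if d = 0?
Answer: 0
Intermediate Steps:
x(r, B) = -6*B (x(r, B) = (2*B)*(-3) = -6*B)
o(Z) = 4 - 6*Z (o(Z) = 4 - (Z + Z)*(1 + 2) = 4 - 2*Z*3 = 4 - 6*Z)
(-140*x(2, d))*o(-3) = (-(-840)*0)*(4 - 6*(-3)) = (-140*0)*(4 + 18) = 0*22 = 0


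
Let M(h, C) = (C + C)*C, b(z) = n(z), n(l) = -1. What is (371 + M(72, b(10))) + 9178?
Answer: 9551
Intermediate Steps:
b(z) = -1
M(h, C) = 2*C² (M(h, C) = (2*C)*C = 2*C²)
(371 + M(72, b(10))) + 9178 = (371 + 2*(-1)²) + 9178 = (371 + 2*1) + 9178 = (371 + 2) + 9178 = 373 + 9178 = 9551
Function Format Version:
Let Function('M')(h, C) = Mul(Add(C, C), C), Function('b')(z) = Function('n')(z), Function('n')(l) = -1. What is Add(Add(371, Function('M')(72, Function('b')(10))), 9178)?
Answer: 9551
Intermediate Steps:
Function('b')(z) = -1
Function('M')(h, C) = Mul(2, Pow(C, 2)) (Function('M')(h, C) = Mul(Mul(2, C), C) = Mul(2, Pow(C, 2)))
Add(Add(371, Function('M')(72, Function('b')(10))), 9178) = Add(Add(371, Mul(2, Pow(-1, 2))), 9178) = Add(Add(371, Mul(2, 1)), 9178) = Add(Add(371, 2), 9178) = Add(373, 9178) = 9551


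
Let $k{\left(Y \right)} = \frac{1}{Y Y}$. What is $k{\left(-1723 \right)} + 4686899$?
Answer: $\frac{13914132981372}{2968729} \approx 4.6869 \cdot 10^{6}$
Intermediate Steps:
$k{\left(Y \right)} = \frac{1}{Y^{2}}$
$k{\left(-1723 \right)} + 4686899 = \frac{1}{2968729} + 4686899 = \frac{13914132981372}{2968729}$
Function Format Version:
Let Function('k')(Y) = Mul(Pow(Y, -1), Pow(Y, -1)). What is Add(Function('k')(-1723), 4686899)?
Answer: Rational(13914132981372, 2968729) ≈ 4.6869e+6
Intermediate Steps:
Function('k')(Y) = Pow(Y, -2)
Add(Function('k')(-1723), 4686899) = Add(Pow(-1723, -2), 4686899) = Add(Rational(1, 2968729), 4686899) = Rational(13914132981372, 2968729)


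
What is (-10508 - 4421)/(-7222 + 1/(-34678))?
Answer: 517707862/250444517 ≈ 2.0672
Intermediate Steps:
(-10508 - 4421)/(-7222 + 1/(-34678)) = -14929/(-7222 - 1/34678) = -14929/(-250444517/34678) = -14929*(-34678/250444517) = 517707862/250444517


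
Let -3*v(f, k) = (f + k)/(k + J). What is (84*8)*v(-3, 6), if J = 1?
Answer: -96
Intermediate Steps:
v(f, k) = -(f + k)/(3*(1 + k)) (v(f, k) = -(f + k)/(3*(k + 1)) = -(f + k)/(3*(1 + k)))
(84*8)*v(-3, 6) = (84*8)*((-1*(-3) - 1*6)/(3*(1 + 6))) = 672*((⅓)*(3 - 6)/7) = 672*((⅓)*(⅐)*(-3)) = 672*(-⅐) = -96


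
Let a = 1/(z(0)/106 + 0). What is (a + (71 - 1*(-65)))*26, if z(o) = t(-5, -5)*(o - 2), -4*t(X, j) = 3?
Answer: 16120/3 ≈ 5373.3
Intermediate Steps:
t(X, j) = -3/4 (t(X, j) = -1/4*3 = -3/4)
z(o) = 3/2 - 3*o/4 (z(o) = -3*(o - 2)/4 = -3*(-2 + o)/4 = 3/2 - 3*o/4)
a = 212/3 (a = 1/((3/2 - 3/4*0)/106 + 0) = 1/((3/2 + 0)*(1/106) + 0) = 1/((3/2)*(1/106) + 0) = 1/(3/212 + 0) = 1/(3/212) = 212/3 ≈ 70.667)
(a + (71 - 1*(-65)))*26 = (212/3 + (71 - 1*(-65)))*26 = (212/3 + (71 + 65))*26 = (212/3 + 136)*26 = (620/3)*26 = 16120/3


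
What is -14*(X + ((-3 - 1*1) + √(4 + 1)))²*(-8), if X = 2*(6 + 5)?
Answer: 36848 + 4032*√5 ≈ 45864.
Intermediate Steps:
X = 22 (X = 2*11 = 22)
-14*(X + ((-3 - 1*1) + √(4 + 1)))²*(-8) = -14*(22 + ((-3 - 1*1) + √(4 + 1)))²*(-8) = -14*(22 + ((-3 - 1) + √5))²*(-8) = -14*(22 + (-4 + √5))²*(-8) = -14*(18 + √5)²*(-8) = 112*(18 + √5)²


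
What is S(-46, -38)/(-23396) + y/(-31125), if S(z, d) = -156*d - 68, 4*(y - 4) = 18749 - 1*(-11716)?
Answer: -360675869/728200500 ≈ -0.49530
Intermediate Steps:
y = 30481/4 (y = 4 + (18749 - 1*(-11716))/4 = 4 + (18749 + 11716)/4 = 4 + (¼)*30465 = 4 + 30465/4 = 30481/4 ≈ 7620.3)
S(z, d) = -68 - 156*d
S(-46, -38)/(-23396) + y/(-31125) = (-68 - 156*(-38))/(-23396) + (30481/4)/(-31125) = (-68 + 5928)*(-1/23396) + (30481/4)*(-1/31125) = 5860*(-1/23396) - 30481/124500 = -1465/5849 - 30481/124500 = -360675869/728200500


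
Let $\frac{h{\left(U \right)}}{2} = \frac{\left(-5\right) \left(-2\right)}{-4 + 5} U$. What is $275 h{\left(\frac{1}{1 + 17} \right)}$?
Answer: $\frac{2750}{9} \approx 305.56$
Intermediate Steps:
$h{\left(U \right)} = 20 U$ ($h{\left(U \right)} = 2 \frac{\left(-5\right) \left(-2\right)}{-4 + 5} U = 2 \cdot \frac{10}{1} U = 2 \cdot 10 \cdot 1 U = 2 \cdot 10 U = 20 U$)
$275 h{\left(\frac{1}{1 + 17} \right)} = 275 \frac{20}{1 + 17} = 275 \cdot \frac{20}{18} = 275 \cdot 20 \cdot \frac{1}{18} = 275 \cdot \frac{10}{9} = \frac{2750}{9}$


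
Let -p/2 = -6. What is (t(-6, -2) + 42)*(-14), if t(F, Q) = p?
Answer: -756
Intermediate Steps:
p = 12 (p = -2*(-6) = 12)
t(F, Q) = 12
(t(-6, -2) + 42)*(-14) = (12 + 42)*(-14) = 54*(-14) = -756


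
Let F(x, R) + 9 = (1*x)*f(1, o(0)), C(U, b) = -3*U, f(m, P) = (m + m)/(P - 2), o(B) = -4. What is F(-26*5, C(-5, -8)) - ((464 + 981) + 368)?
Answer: -5336/3 ≈ -1778.7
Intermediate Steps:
f(m, P) = 2*m/(-2 + P) (f(m, P) = (2*m)/(-2 + P) = 2*m/(-2 + P))
F(x, R) = -9 - x/3 (F(x, R) = -9 + (1*x)*(2*1/(-2 - 4)) = -9 + x*(2*1/(-6)) = -9 + x*(2*1*(-⅙)) = -9 + x*(-⅓) = -9 - x/3)
F(-26*5, C(-5, -8)) - ((464 + 981) + 368) = (-9 - (-26)*5/3) - ((464 + 981) + 368) = (-9 - ⅓*(-130)) - (1445 + 368) = (-9 + 130/3) - 1*1813 = 103/3 - 1813 = -5336/3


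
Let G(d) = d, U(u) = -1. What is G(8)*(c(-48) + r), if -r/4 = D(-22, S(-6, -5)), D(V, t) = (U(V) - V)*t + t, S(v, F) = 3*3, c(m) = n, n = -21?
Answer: -6504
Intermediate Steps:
c(m) = -21
S(v, F) = 9
D(V, t) = t + t*(-1 - V) (D(V, t) = (-1 - V)*t + t = t*(-1 - V) + t = t + t*(-1 - V))
r = -792 (r = -(-4)*(-22)*9 = -4*198 = -792)
G(8)*(c(-48) + r) = 8*(-21 - 792) = 8*(-813) = -6504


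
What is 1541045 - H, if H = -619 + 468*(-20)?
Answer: 1551024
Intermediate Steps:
H = -9979 (H = -619 - 9360 = -9979)
1541045 - H = 1541045 - 1*(-9979) = 1541045 + 9979 = 1551024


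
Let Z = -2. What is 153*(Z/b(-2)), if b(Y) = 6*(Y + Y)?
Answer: 51/4 ≈ 12.750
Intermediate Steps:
b(Y) = 12*Y (b(Y) = 6*(2*Y) = 12*Y)
153*(Z/b(-2)) = 153*(-2/(12*(-2))) = 153*(-2/(-24)) = 153*(-2*(-1/24)) = 153*(1/12) = 51/4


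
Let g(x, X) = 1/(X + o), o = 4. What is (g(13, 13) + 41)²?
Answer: 487204/289 ≈ 1685.8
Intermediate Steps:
g(x, X) = 1/(4 + X) (g(x, X) = 1/(X + 4) = 1/(4 + X))
(g(13, 13) + 41)² = (1/(4 + 13) + 41)² = (1/17 + 41)² = (698/17)² = 487204/289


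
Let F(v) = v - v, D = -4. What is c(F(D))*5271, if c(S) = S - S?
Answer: 0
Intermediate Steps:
F(v) = 0
c(S) = 0
c(F(D))*5271 = 0*5271 = 0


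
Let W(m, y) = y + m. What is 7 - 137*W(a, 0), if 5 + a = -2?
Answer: 966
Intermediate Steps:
a = -7 (a = -5 - 2 = -7)
W(m, y) = m + y
7 - 137*W(a, 0) = 7 - 137*(-7 + 0) = 7 - 137*(-7) = 7 + 959 = 966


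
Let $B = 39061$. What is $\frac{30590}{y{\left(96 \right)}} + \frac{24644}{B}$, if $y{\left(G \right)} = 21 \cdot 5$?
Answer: $\frac{34213246}{117183} \approx 291.96$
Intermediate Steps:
$y{\left(G \right)} = 105$
$\frac{30590}{y{\left(96 \right)}} + \frac{24644}{B} = \frac{30590}{105} + \frac{24644}{39061} = 30590 \cdot \frac{1}{105} + 24644 \cdot \frac{1}{39061} = \frac{874}{3} + \frac{24644}{39061} = \frac{34213246}{117183}$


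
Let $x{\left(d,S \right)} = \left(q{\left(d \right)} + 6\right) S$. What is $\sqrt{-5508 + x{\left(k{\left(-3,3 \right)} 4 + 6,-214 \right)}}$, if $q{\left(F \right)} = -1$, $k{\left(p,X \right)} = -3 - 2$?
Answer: $i \sqrt{6578} \approx 81.105 i$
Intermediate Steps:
$k{\left(p,X \right)} = -5$
$x{\left(d,S \right)} = 5 S$ ($x{\left(d,S \right)} = \left(-1 + 6\right) S = 5 S$)
$\sqrt{-5508 + x{\left(k{\left(-3,3 \right)} 4 + 6,-214 \right)}} = \sqrt{-5508 + 5 \left(-214\right)} = \sqrt{-5508 - 1070} = \sqrt{-6578} = i \sqrt{6578}$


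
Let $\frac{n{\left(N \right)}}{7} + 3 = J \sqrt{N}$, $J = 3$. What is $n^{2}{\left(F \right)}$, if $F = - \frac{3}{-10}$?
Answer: $\frac{5733}{10} - \frac{441 \sqrt{30}}{5} \approx 90.209$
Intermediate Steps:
$F = \frac{3}{10}$ ($F = \left(-3\right) \left(- \frac{1}{10}\right) = \frac{3}{10} \approx 0.3$)
$n{\left(N \right)} = -21 + 21 \sqrt{N}$ ($n{\left(N \right)} = -21 + 7 \cdot 3 \sqrt{N} = -21 + 21 \sqrt{N}$)
$n^{2}{\left(F \right)} = \left(-21 + 21 \sqrt{\frac{3}{10}}\right)^{2} = \left(-21 + 21 \frac{\sqrt{30}}{10}\right)^{2} = \left(-21 + \frac{21 \sqrt{30}}{10}\right)^{2}$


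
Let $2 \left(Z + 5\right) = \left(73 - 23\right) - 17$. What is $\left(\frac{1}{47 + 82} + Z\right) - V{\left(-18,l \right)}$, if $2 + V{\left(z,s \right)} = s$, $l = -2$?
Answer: $\frac{4001}{258} \approx 15.508$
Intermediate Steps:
$V{\left(z,s \right)} = -2 + s$
$Z = \frac{23}{2}$ ($Z = -5 + \frac{\left(73 - 23\right) - 17}{2} = -5 + \frac{50 - 17}{2} = -5 + \frac{1}{2} \cdot 33 = -5 + \frac{33}{2} = \frac{23}{2} \approx 11.5$)
$\left(\frac{1}{47 + 82} + Z\right) - V{\left(-18,l \right)} = \left(\frac{1}{47 + 82} + \frac{23}{2}\right) - \left(-2 - 2\right) = \left(\frac{1}{129} + \frac{23}{2}\right) - -4 = \left(\frac{1}{129} + \frac{23}{2}\right) + 4 = \frac{2969}{258} + 4 = \frac{4001}{258}$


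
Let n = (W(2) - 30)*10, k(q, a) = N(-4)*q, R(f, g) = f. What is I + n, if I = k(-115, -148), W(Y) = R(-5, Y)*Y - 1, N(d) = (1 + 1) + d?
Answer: -180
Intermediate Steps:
N(d) = 2 + d
k(q, a) = -2*q (k(q, a) = (2 - 4)*q = -2*q)
W(Y) = -1 - 5*Y (W(Y) = -5*Y - 1 = -1 - 5*Y)
I = 230 (I = -2*(-115) = 230)
n = -410 (n = ((-1 - 5*2) - 30)*10 = ((-1 - 10) - 30)*10 = (-11 - 30)*10 = -41*10 = -410)
I + n = 230 - 410 = -180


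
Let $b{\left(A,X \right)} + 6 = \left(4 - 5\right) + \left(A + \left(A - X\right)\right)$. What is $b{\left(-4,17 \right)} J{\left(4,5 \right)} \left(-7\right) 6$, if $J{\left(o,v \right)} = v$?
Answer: $6720$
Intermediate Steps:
$b{\left(A,X \right)} = -7 - X + 2 A$ ($b{\left(A,X \right)} = -6 + \left(\left(4 - 5\right) + \left(A + \left(A - X\right)\right)\right) = -6 - \left(1 + X - 2 A\right) = -7 - X + 2 A$)
$b{\left(-4,17 \right)} J{\left(4,5 \right)} \left(-7\right) 6 = \left(-7 - 17 + 2 \left(-4\right)\right) 5 \left(-7\right) 6 = \left(-7 - 17 - 8\right) \left(\left(-35\right) 6\right) = \left(-32\right) \left(-210\right) = 6720$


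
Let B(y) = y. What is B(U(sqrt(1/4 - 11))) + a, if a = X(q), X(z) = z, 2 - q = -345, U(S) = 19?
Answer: 366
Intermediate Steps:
q = 347 (q = 2 - 1*(-345) = 2 + 345 = 347)
a = 347
B(U(sqrt(1/4 - 11))) + a = 19 + 347 = 366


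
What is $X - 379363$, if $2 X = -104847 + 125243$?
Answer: $-369165$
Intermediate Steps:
$X = 10198$ ($X = \frac{-104847 + 125243}{2} = \frac{1}{2} \cdot 20396 = 10198$)
$X - 379363 = 10198 - 379363 = -369165$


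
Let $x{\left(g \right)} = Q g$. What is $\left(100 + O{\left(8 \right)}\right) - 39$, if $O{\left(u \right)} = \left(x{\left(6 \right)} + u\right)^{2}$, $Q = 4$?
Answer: $1085$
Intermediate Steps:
$x{\left(g \right)} = 4 g$
$O{\left(u \right)} = \left(24 + u\right)^{2}$ ($O{\left(u \right)} = \left(4 \cdot 6 + u\right)^{2} = \left(24 + u\right)^{2}$)
$\left(100 + O{\left(8 \right)}\right) - 39 = \left(100 + \left(24 + 8\right)^{2}\right) - 39 = \left(100 + 32^{2}\right) - 39 = \left(100 + 1024\right) - 39 = 1124 - 39 = 1085$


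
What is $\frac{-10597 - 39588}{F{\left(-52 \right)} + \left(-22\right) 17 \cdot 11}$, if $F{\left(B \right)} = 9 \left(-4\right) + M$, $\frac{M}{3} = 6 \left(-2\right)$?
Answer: $\frac{50185}{4186} \approx 11.989$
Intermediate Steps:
$M = -36$ ($M = 3 \cdot 6 \left(-2\right) = 3 \left(-12\right) = -36$)
$F{\left(B \right)} = -72$ ($F{\left(B \right)} = 9 \left(-4\right) - 36 = -36 - 36 = -72$)
$\frac{-10597 - 39588}{F{\left(-52 \right)} + \left(-22\right) 17 \cdot 11} = \frac{-10597 - 39588}{-72 + \left(-22\right) 17 \cdot 11} = - \frac{50185}{-72 - 4114} = - \frac{50185}{-4186} = \left(-50185\right) \left(- \frac{1}{4186}\right) = \frac{50185}{4186}$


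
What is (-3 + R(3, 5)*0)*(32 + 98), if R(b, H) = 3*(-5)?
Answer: -390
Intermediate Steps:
R(b, H) = -15
(-3 + R(3, 5)*0)*(32 + 98) = (-3 - 15*0)*(32 + 98) = (-3 + 0)*130 = -3*130 = -390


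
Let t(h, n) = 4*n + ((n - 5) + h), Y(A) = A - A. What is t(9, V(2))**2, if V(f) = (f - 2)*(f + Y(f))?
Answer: 16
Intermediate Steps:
Y(A) = 0
V(f) = f*(-2 + f) (V(f) = (f - 2)*(f + 0) = (-2 + f)*f = f*(-2 + f))
t(h, n) = -5 + h + 5*n (t(h, n) = 4*n + ((-5 + n) + h) = 4*n + (-5 + h + n) = -5 + h + 5*n)
t(9, V(2))**2 = (-5 + 9 + 5*(2*(-2 + 2)))**2 = (-5 + 9 + 5*(2*0))**2 = (-5 + 9 + 5*0)**2 = (-5 + 9 + 0)**2 = 4**2 = 16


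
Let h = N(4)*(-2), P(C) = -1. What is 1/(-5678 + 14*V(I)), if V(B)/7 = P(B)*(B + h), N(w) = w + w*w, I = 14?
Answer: -1/3130 ≈ -0.00031949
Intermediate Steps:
N(w) = w + w²
h = -40 (h = (4*(1 + 4))*(-2) = (4*5)*(-2) = 20*(-2) = -40)
V(B) = 280 - 7*B (V(B) = 7*(-(B - 40)) = 7*(-(-40 + B)) = 7*(40 - B) = 280 - 7*B)
1/(-5678 + 14*V(I)) = 1/(-5678 + 14*(280 - 7*14)) = 1/(-5678 + 14*(280 - 98)) = 1/(-5678 + 14*182) = 1/(-5678 + 2548) = 1/(-3130) = -1/3130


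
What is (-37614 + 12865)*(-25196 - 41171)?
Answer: 1642516883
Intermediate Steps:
(-37614 + 12865)*(-25196 - 41171) = -24749*(-66367) = 1642516883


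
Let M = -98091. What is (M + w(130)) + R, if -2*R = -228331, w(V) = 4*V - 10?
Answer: 33169/2 ≈ 16585.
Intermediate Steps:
w(V) = -10 + 4*V
R = 228331/2 (R = -½*(-228331) = 228331/2 ≈ 1.1417e+5)
(M + w(130)) + R = (-98091 + (-10 + 4*130)) + 228331/2 = (-98091 + (-10 + 520)) + 228331/2 = (-98091 + 510) + 228331/2 = -97581 + 228331/2 = 33169/2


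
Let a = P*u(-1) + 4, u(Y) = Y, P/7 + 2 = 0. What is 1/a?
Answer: 1/18 ≈ 0.055556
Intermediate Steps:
P = -14 (P = -14 + 7*0 = -14 + 0 = -14)
a = 18 (a = -14*(-1) + 4 = 14 + 4 = 18)
1/a = 1/18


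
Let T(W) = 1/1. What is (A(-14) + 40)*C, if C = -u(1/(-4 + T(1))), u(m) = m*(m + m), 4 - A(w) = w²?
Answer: 304/9 ≈ 33.778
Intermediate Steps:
T(W) = 1
A(w) = 4 - w²
u(m) = 2*m² (u(m) = m*(2*m) = 2*m²)
C = -2/9 (C = -2*(1/(-4 + 1))² = -2*(1/(-3))² = -2*(-⅓)² = -2/9 ≈ -0.22222)
(A(-14) + 40)*C = ((4 - 1*(-14)²) + 40)*(-2/9) = ((4 - 1*196) + 40)*(-2/9) = ((4 - 196) + 40)*(-2/9) = (-192 + 40)*(-2/9) = -152*(-2/9) = 304/9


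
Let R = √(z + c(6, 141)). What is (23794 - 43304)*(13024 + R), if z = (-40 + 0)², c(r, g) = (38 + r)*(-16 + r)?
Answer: -254098240 - 39020*√290 ≈ -2.5476e+8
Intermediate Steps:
c(r, g) = (-16 + r)*(38 + r)
z = 1600 (z = (-40)² = 1600)
R = 2*√290 (R = √(1600 + (-608 + 6² + 22*6)) = √(1600 + (-608 + 36 + 132)) = √(1600 - 440) = √1160 = 2*√290 ≈ 34.059)
(23794 - 43304)*(13024 + R) = (23794 - 43304)*(13024 + 2*√290) = -19510*(13024 + 2*√290) = -254098240 - 39020*√290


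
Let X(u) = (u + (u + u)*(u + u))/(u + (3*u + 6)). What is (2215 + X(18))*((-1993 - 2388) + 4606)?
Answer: 6528150/13 ≈ 5.0217e+5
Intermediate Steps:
X(u) = (u + 4*u**2)/(6 + 4*u) (X(u) = (u + (2*u)*(2*u))/(u + (6 + 3*u)) = (u + 4*u**2)/(6 + 4*u))
(2215 + X(18))*((-1993 - 2388) + 4606) = (2215 + (1/2)*18*(1 + 4*18)/(3 + 2*18))*((-1993 - 2388) + 4606) = (2215 + (1/2)*18*(1 + 72)/(3 + 36))*(-4381 + 4606) = (2215 + (1/2)*18*73/39)*225 = (2215 + (1/2)*18*(1/39)*73)*225 = (2215 + 219/13)*225 = (29014/13)*225 = 6528150/13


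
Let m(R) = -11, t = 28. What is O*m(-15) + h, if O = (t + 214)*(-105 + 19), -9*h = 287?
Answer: 2060101/9 ≈ 2.2890e+5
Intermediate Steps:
h = -287/9 (h = -1/9*287 = -287/9 ≈ -31.889)
O = -20812 (O = (28 + 214)*(-105 + 19) = 242*(-86) = -20812)
O*m(-15) + h = -20812*(-11) - 287/9 = 228932 - 287/9 = 2060101/9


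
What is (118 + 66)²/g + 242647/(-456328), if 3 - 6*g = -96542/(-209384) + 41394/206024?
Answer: 2231437143023450155/25683010057496 ≈ 86884.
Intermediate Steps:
g = 112563814/288871401 (g = ½ - (-96542/(-209384) + 41394/206024)/6 = ½ - (-96542*(-1/209384) + 41394*(1/206024))/6 = ½ - (48271/104692 + 20697/103012)/6 = ½ - ⅙*63743773/96290467 = ½ - 63743773/577742802 = 112563814/288871401 ≈ 0.38967)
(118 + 66)²/g + 242647/(-456328) = (118 + 66)²/(112563814/288871401) + 242647/(-456328) = 184²*(288871401/112563814) + 242647*(-1/456328) = 33856*(288871401/112563814) - 242647/456328 = 4890015076128/56281907 - 242647/456328 = 2231437143023450155/25683010057496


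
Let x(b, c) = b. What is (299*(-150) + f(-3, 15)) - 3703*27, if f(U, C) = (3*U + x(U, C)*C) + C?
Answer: -144870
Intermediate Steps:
f(U, C) = C + 3*U + C*U (f(U, C) = (3*U + U*C) + C = (3*U + C*U) + C = C + 3*U + C*U)
(299*(-150) + f(-3, 15)) - 3703*27 = (299*(-150) + (15 + 3*(-3) + 15*(-3))) - 3703*27 = (-44850 + (15 - 9 - 45)) - 1*99981 = (-44850 - 39) - 99981 = -44889 - 99981 = -144870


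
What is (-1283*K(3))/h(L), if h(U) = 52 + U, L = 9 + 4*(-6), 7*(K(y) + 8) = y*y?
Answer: 60301/259 ≈ 232.82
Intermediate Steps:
K(y) = -8 + y**2/7 (K(y) = -8 + (y*y)/7 = -8 + y**2/7)
L = -15 (L = 9 - 24 = -15)
(-1283*K(3))/h(L) = (-1283*(-8 + (1/7)*3**2))/(52 - 15) = -1283*(-8 + (1/7)*9)/37 = -1283*(-8 + 9/7)*(1/37) = -1283*(-47/7)*(1/37) = (60301/7)*(1/37) = 60301/259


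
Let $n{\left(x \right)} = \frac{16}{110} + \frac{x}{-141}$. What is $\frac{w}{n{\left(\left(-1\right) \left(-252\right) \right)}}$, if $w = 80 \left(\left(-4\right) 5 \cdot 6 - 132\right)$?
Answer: $\frac{13028400}{1061} \approx 12279.0$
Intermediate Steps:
$n{\left(x \right)} = \frac{8}{55} - \frac{x}{141}$ ($n{\left(x \right)} = 16 \cdot \frac{1}{110} + x \left(- \frac{1}{141}\right) = \frac{8}{55} - \frac{x}{141}$)
$w = -20160$ ($w = 80 \left(\left(-20\right) 6 - 132\right) = 80 \left(-120 - 132\right) = 80 \left(-252\right) = -20160$)
$\frac{w}{n{\left(\left(-1\right) \left(-252\right) \right)}} = - \frac{20160}{\frac{8}{55} - \frac{\left(-1\right) \left(-252\right)}{141}} = - \frac{20160}{\frac{8}{55} - \frac{84}{47}} = - \frac{20160}{- \frac{4244}{2585}} = \left(-20160\right) \left(- \frac{2585}{4244}\right) = \frac{13028400}{1061}$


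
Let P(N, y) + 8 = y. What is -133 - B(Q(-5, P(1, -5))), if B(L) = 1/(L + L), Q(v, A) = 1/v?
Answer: -261/2 ≈ -130.50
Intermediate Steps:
P(N, y) = -8 + y
B(L) = 1/(2*L)
-133 - B(Q(-5, P(1, -5))) = -133 - 1/(2*(1/(-5))) = -133 - 1/(2*(-⅕)) = -133 - (-5)/2 = -133 - 1*(-5/2) = -133 + 5/2 = -261/2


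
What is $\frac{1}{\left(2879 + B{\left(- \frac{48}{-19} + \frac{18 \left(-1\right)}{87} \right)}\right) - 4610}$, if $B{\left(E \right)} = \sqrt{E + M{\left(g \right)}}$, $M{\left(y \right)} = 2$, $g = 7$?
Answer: $- \frac{953781}{1650992531} - \frac{2 \sqrt{327845}}{1650992531} \approx -0.0005784$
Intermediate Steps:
$B{\left(E \right)} = \sqrt{2 + E}$ ($B{\left(E \right)} = \sqrt{E + 2} = \sqrt{2 + E}$)
$\frac{1}{\left(2879 + B{\left(- \frac{48}{-19} + \frac{18 \left(-1\right)}{87} \right)}\right) - 4610} = \frac{1}{\left(2879 + \sqrt{2 + \left(- \frac{48}{-19} + \frac{18 \left(-1\right)}{87}\right)}\right) - 4610} = \frac{1}{\left(2879 + \sqrt{2 - - \frac{1278}{551}}\right) - 4610} = \frac{1}{\left(2879 + \sqrt{2 + \left(\frac{48}{19} - \frac{6}{29}\right)}\right) - 4610} = \frac{1}{\left(2879 + \sqrt{2 + \frac{1278}{551}}\right) - 4610} = \frac{1}{\left(2879 + \sqrt{\frac{2380}{551}}\right) - 4610} = \frac{1}{\left(2879 + \frac{2 \sqrt{327845}}{551}\right) - 4610} = \frac{1}{-1731 + \frac{2 \sqrt{327845}}{551}}$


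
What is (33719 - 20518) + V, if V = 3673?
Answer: 16874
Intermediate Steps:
(33719 - 20518) + V = (33719 - 20518) + 3673 = 13201 + 3673 = 16874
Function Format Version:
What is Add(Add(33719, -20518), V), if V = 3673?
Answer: 16874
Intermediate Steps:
Add(Add(33719, -20518), V) = Add(Add(33719, -20518), 3673) = Add(13201, 3673) = 16874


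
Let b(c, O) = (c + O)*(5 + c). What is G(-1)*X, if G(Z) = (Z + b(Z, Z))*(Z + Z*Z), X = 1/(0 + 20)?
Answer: 0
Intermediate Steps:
b(c, O) = (5 + c)*(O + c) (b(c, O) = (O + c)*(5 + c) = (5 + c)*(O + c))
X = 1/20 ≈ 0.050000
G(Z) = (Z + Z²)*(2*Z² + 11*Z) (G(Z) = (Z + (Z² + 5*Z + 5*Z + Z*Z))*(Z + Z*Z) = (Z + (Z² + 5*Z + 5*Z + Z²))*(Z + Z²) = (Z + (2*Z² + 10*Z))*(Z + Z²) = (2*Z² + 11*Z)*(Z + Z²) = (Z + Z²)*(2*Z² + 11*Z))
G(-1)*X = ((-1)²*(11 + 2*(-1)² + 13*(-1)))*(1/20) = (1*(11 + 2*1 - 13))*(1/20) = (1*(11 + 2 - 13))*(1/20) = (1*0)*(1/20) = 0*(1/20) = 0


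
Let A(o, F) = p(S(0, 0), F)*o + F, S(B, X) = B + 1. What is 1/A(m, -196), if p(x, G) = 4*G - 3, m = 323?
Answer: -1/254397 ≈ -3.9309e-6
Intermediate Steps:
S(B, X) = 1 + B
p(x, G) = -3 + 4*G
A(o, F) = F + o*(-3 + 4*F) (A(o, F) = (-3 + 4*F)*o + F = o*(-3 + 4*F) + F = F + o*(-3 + 4*F))
1/A(m, -196) = 1/(-196 + 323*(-3 + 4*(-196))) = 1/(-196 + 323*(-3 - 784)) = 1/(-196 + 323*(-787)) = 1/(-196 - 254201) = 1/(-254397) = -1/254397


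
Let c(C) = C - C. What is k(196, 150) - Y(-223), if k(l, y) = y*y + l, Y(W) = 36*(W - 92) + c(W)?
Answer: 34036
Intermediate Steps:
c(C) = 0
Y(W) = -3312 + 36*W (Y(W) = 36*(W - 92) + 0 = 36*(-92 + W) + 0 = (-3312 + 36*W) + 0 = -3312 + 36*W)
k(l, y) = l + y² (k(l, y) = y² + l = l + y²)
k(196, 150) - Y(-223) = (196 + 150²) - (-3312 + 36*(-223)) = (196 + 22500) - (-3312 - 8028) = 22696 - 1*(-11340) = 22696 + 11340 = 34036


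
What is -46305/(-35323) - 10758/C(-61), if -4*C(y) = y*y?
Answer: 1692320241/131436883 ≈ 12.876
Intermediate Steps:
C(y) = -y**2/4 (C(y) = -y*y/4 = -y**2/4)
-46305/(-35323) - 10758/C(-61) = -46305/(-35323) - 10758/((-1/4*(-61)**2)) = -46305*(-1/35323) - 10758/((-1/4*3721)) = 46305/35323 - 10758/(-3721/4) = 46305/35323 - 10758*(-4/3721) = 46305/35323 + 43032/3721 = 1692320241/131436883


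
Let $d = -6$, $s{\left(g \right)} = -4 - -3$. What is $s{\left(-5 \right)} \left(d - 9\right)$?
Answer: $15$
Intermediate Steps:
$s{\left(g \right)} = -1$ ($s{\left(g \right)} = -4 + 3 = -1$)
$s{\left(-5 \right)} \left(d - 9\right) = - (-6 - 9) = \left(-1\right) \left(-15\right) = 15$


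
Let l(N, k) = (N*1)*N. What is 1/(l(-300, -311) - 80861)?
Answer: 1/9139 ≈ 0.00010942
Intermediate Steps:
l(N, k) = N² (l(N, k) = N*N = N²)
1/(l(-300, -311) - 80861) = 1/((-300)² - 80861) = 1/(90000 - 80861) = 1/9139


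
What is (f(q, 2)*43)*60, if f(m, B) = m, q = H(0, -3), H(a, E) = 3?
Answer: 7740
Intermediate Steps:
q = 3
(f(q, 2)*43)*60 = (3*43)*60 = 129*60 = 7740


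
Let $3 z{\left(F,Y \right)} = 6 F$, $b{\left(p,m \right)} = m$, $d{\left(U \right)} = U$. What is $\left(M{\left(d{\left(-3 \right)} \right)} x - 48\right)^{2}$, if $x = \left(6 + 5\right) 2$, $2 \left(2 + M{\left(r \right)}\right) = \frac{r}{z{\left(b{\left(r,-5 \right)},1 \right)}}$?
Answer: $\frac{786769}{100} \approx 7867.7$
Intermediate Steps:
$z{\left(F,Y \right)} = 2 F$ ($z{\left(F,Y \right)} = \frac{6 F}{3} = 2 F$)
$M{\left(r \right)} = -2 - \frac{r}{20}$ ($M{\left(r \right)} = -2 + \frac{r \frac{1}{2 \left(-5\right)}}{2} = -2 + \frac{r \frac{1}{-10}}{2} = -2 + \frac{r \left(- \frac{1}{10}\right)}{2} = -2 + \frac{\left(- \frac{1}{10}\right) r}{2} = -2 - \frac{r}{20}$)
$x = 22$ ($x = 11 \cdot 2 = 22$)
$\left(M{\left(d{\left(-3 \right)} \right)} x - 48\right)^{2} = \left(\left(-2 - - \frac{3}{20}\right) 22 - 48\right)^{2} = \left(\left(-2 + \frac{3}{20}\right) 22 - 48\right)^{2} = \left(\left(- \frac{37}{20}\right) 22 - 48\right)^{2} = \left(- \frac{407}{10} - 48\right)^{2} = \left(- \frac{887}{10}\right)^{2} = \frac{786769}{100}$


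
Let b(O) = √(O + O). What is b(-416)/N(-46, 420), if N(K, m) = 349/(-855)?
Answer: -6840*I*√13/349 ≈ -70.665*I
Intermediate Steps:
b(O) = √2*√O (b(O) = √(2*O) = √2*√O)
N(K, m) = -349/855 (N(K, m) = 349*(-1/855) = -349/855)
b(-416)/N(-46, 420) = (√2*√(-416))/(-349/855) = (√2*(4*I*√26))*(-855/349) = (8*I*√13)*(-855/349) = -6840*I*√13/349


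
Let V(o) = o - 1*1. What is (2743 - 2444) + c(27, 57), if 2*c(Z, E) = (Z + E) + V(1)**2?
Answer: 341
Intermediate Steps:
V(o) = -1 + o (V(o) = o - 1 = -1 + o)
c(Z, E) = E/2 + Z/2 (c(Z, E) = ((Z + E) + (-1 + 1)**2)/2 = ((E + Z) + 0**2)/2 = ((E + Z) + 0)/2 = (E + Z)/2 = E/2 + Z/2)
(2743 - 2444) + c(27, 57) = (2743 - 2444) + ((1/2)*57 + (1/2)*27) = 299 + (57/2 + 27/2) = 299 + 42 = 341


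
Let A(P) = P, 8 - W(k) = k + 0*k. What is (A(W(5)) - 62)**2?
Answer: 3481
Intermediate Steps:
W(k) = 8 - k (W(k) = 8 - (k + 0*k) = 8 - (k + 0) = 8 - k)
(A(W(5)) - 62)**2 = ((8 - 1*5) - 62)**2 = ((8 - 5) - 62)**2 = (3 - 62)**2 = (-59)**2 = 3481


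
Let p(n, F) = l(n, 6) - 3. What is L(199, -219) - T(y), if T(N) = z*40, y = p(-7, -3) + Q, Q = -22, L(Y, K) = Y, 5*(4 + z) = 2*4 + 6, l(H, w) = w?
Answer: 247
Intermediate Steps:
z = -6/5 (z = -4 + (2*4 + 6)/5 = -4 + (8 + 6)/5 = -4 + (⅕)*14 = -4 + 14/5 = -6/5 ≈ -1.2000)
p(n, F) = 3 (p(n, F) = 6 - 3 = 3)
y = -19 (y = 3 - 22 = -19)
T(N) = -48 (T(N) = -6/5*40 = -48)
L(199, -219) - T(y) = 199 - 1*(-48) = 199 + 48 = 247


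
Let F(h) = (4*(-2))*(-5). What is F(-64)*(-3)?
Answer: -120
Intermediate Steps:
F(h) = 40 (F(h) = -8*(-5) = 40)
F(-64)*(-3) = 40*(-3) = -120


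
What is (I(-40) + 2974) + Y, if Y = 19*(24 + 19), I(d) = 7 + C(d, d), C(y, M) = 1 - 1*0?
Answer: 3799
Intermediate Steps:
C(y, M) = 1 (C(y, M) = 1 + 0 = 1)
I(d) = 8 (I(d) = 7 + 1 = 8)
Y = 817 (Y = 19*43 = 817)
(I(-40) + 2974) + Y = (8 + 2974) + 817 = 2982 + 817 = 3799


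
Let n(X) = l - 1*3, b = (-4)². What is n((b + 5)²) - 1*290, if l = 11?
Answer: -282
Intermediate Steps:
b = 16
n(X) = 8 (n(X) = 11 - 1*3 = 11 - 3 = 8)
n((b + 5)²) - 1*290 = 8 - 1*290 = 8 - 290 = -282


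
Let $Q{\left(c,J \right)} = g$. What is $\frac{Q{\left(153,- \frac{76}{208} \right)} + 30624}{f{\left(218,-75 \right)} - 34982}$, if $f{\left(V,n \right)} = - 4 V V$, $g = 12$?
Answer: $- \frac{222}{1631} \approx -0.13611$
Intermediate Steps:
$Q{\left(c,J \right)} = 12$
$f{\left(V,n \right)} = - 4 V^{2}$
$\frac{Q{\left(153,- \frac{76}{208} \right)} + 30624}{f{\left(218,-75 \right)} - 34982} = \frac{12 + 30624}{- 4 \cdot 218^{2} - 34982} = \frac{30636}{\left(-4\right) 47524 - 34982} = \frac{30636}{-190096 - 34982} = \frac{30636}{-225078} = 30636 \left(- \frac{1}{225078}\right) = - \frac{222}{1631}$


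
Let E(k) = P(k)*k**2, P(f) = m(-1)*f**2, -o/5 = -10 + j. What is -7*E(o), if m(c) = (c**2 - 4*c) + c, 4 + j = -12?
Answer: -7997080000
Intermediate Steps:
j = -16 (j = -4 - 12 = -16)
o = 130 (o = -5*(-10 - 16) = -5*(-26) = 130)
m(c) = c**2 - 3*c
P(f) = 4*f**2 (P(f) = (-(-3 - 1))*f**2 = (-1*(-4))*f**2 = 4*f**2)
E(k) = 4*k**4 (E(k) = (4*k**2)*k**2 = 4*k**4)
-7*E(o) = -28*130**4 = -28*285610000 = -7*1142440000 = -7997080000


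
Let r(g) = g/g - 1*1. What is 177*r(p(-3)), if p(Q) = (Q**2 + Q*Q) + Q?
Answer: 0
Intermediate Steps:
p(Q) = Q + 2*Q**2 (p(Q) = (Q**2 + Q**2) + Q = 2*Q**2 + Q = Q + 2*Q**2)
r(g) = 0 (r(g) = 1 - 1 = 0)
177*r(p(-3)) = 177*0 = 0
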